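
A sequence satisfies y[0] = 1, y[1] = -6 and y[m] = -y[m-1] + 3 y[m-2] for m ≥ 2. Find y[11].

-19575

y[2] = -(-6) + 3·1 = 9
y[3] = -9 + 3·(-6) = -27
y[4] = -(-27) + 3·9 = 54
y[5] = -54 + 3·(-27) = -135
y[6] = -(-135) + 3·54 = 297
y[7] = -297 + 3·(-135) = -702
y[8] = -(-702) + 3·297 = 1593
y[9] = -1593 + 3·(-702) = -3699
y[10] = -(-3699) + 3·1593 = 8478
y[11] = -8478 + 3·(-3699) = -19575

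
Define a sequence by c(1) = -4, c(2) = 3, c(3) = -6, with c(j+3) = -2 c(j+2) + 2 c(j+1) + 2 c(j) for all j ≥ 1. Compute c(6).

60

c(4) = -2·(-6) + 2·3 + 2·(-4) = 10
c(5) = -2·10 + 2·(-6) + 2·3 = -26
c(6) = -2·(-26) + 2·10 + 2·(-6) = 60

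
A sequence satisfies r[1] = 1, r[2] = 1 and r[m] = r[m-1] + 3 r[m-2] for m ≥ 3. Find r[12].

6160

r[3] = 1 + 3·1 = 4
r[4] = 4 + 3·1 = 7
r[5] = 7 + 3·4 = 19
r[6] = 19 + 3·7 = 40
r[7] = 40 + 3·19 = 97
r[8] = 97 + 3·40 = 217
r[9] = 217 + 3·97 = 508
r[10] = 508 + 3·217 = 1159
r[11] = 1159 + 3·508 = 2683
r[12] = 2683 + 3·1159 = 6160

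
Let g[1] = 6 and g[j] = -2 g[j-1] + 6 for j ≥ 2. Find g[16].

The fixed point is 6/(1 + 2) = 2, so g[j] - 2 = -2(g[j-1] - 2).
Hence g[j] = 4·(-2)^{j-1} + 2.
g[16] = 4·(-2)^{15} + 2 = 4·-32768 + 2 = -131070.

-131070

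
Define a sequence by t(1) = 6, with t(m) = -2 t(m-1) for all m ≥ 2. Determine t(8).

-768

t(2) = -2*6 = -12
t(3) = -2*(-12) = 24
t(4) = -2*24 = -48
t(5) = -2*(-48) = 96
t(6) = -2*96 = -192
t(7) = -2*(-192) = 384
t(8) = -2*384 = -768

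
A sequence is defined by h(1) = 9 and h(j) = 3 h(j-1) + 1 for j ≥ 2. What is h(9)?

h(2) = 3·9 + 1 = 28
h(3) = 3·28 + 1 = 85
h(4) = 3·85 + 1 = 256
h(5) = 3·256 + 1 = 769
h(6) = 3·769 + 1 = 2308
h(7) = 3·2308 + 1 = 6925
h(8) = 3·6925 + 1 = 20776
h(9) = 3·20776 + 1 = 62329

62329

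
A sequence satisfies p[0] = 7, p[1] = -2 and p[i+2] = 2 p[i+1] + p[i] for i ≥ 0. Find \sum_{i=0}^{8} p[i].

p[2] = 2·(-2) + 7 = 3
p[3] = 2·3 + (-2) = 4
p[4] = 2·4 + 3 = 11
p[5] = 2·11 + 4 = 26
p[6] = 2·26 + 11 = 63
p[7] = 2·63 + 26 = 152
p[8] = 2·152 + 63 = 367
Sum = 7 + (-2) + 3 + 4 + 11 + 26 + 63 + 152 + 367 = 631

631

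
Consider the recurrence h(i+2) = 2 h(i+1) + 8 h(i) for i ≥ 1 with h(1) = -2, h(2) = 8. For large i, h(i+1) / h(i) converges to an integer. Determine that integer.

4

The characteristic equation is r^2 - 2r - 8 = 0, which factors as (r - 4)(r + 2) = 0.
So the roots are 4 and -2. Since |4| > |-2| and the coefficient of 4^i is non-zero, the ratio tends to 4.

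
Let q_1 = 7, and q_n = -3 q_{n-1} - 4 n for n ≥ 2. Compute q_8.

-19145

q_2 = -3*7 - 8 = -29
q_3 = -3*(-29) - 12 = 75
q_4 = -3*75 - 16 = -241
q_5 = -3*(-241) - 20 = 703
q_6 = -3*703 - 24 = -2133
q_7 = -3*(-2133) - 28 = 6371
q_8 = -3*6371 - 32 = -19145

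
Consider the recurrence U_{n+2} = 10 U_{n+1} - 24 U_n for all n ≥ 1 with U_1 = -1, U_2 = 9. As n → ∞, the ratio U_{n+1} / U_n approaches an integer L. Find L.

The characteristic equation is r^2 - 10r + 24 = 0, which factors as (r - 6)(r - 4) = 0.
So the roots are 6 and 4. Since |6| > |4| and the coefficient of 6^n is non-zero, the ratio tends to 6.

6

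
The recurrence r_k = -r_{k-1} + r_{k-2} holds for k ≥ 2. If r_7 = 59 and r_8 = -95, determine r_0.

4

Rearranging, r_{k-2} = r_k + r_{k-1}.
r_6 = -95 + 59 = -36
r_5 = 59 + (-36) = 23
r_4 = -36 + 23 = -13
r_3 = 23 + (-13) = 10
r_2 = -13 + 10 = -3
r_1 = 10 + (-3) = 7
r_0 = -3 + 7 = 4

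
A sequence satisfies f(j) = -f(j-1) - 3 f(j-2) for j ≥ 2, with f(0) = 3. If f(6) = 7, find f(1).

Let f(1) = x.
f(2) = -9 - x
f(3) = 9 - 2x
f(4) = 18 + 5x
f(5) = -45 + x
f(6) = -9 - 16x
So -9 - 16x = 7, giving x = -1.

-1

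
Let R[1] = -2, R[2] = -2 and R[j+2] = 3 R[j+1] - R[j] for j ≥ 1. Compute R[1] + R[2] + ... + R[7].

R[3] = 3(-2) - (-2) = -4
R[4] = 3(-4) - (-2) = -10
R[5] = 3(-10) - (-4) = -26
R[6] = 3(-26) - (-10) = -68
R[7] = 3(-68) - (-26) = -178
Sum = (-2) + (-2) + (-4) + (-10) + (-26) + (-68) + (-178) = -290

-290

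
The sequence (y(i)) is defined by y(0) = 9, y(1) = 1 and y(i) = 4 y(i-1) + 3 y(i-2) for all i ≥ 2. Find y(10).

6028927

y(2) = 4·1 + 3·9 = 31
y(3) = 4·31 + 3·1 = 127
y(4) = 4·127 + 3·31 = 601
y(5) = 4·601 + 3·127 = 2785
y(6) = 4·2785 + 3·601 = 12943
y(7) = 4·12943 + 3·2785 = 60127
y(8) = 4·60127 + 3·12943 = 279337
y(9) = 4·279337 + 3·60127 = 1297729
y(10) = 4·1297729 + 3·279337 = 6028927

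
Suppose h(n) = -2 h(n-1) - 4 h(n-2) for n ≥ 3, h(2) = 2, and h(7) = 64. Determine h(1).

Let h(1) = x.
h(3) = -4 - 4x
h(4) = 8x
h(5) = 16
h(6) = -32 - 32x
h(7) = 64x
So 64x = 64, giving x = 1.

1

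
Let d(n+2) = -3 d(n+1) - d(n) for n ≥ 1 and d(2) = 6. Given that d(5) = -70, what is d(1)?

Let d(1) = x.
d(3) = -18 - x
d(4) = 48 + 3x
d(5) = -126 - 8x
So -126 - 8x = -70, giving x = -7.

-7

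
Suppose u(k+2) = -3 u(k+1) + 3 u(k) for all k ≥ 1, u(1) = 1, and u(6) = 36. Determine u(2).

Let u(2) = v.
u(3) = 3 - 3v
u(4) = -9 + 12v
u(5) = 36 - 45v
u(6) = -135 + 171v
So -135 + 171v = 36, giving v = 1.

1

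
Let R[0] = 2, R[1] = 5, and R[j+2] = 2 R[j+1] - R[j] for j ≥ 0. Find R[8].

R[2] = 2*5 - 2 = 8
R[3] = 2*8 - 5 = 11
R[4] = 2*11 - 8 = 14
R[5] = 2*14 - 11 = 17
R[6] = 2*17 - 14 = 20
R[7] = 2*20 - 17 = 23
R[8] = 2*23 - 20 = 26

26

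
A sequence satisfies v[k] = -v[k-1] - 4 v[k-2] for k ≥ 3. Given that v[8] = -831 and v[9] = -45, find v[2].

-3

Rearranging, v[k-2] = (v[k] + v[k-1]) / -4.
v[7] = (-45 + (-831)) / -4 = -876/-4 = 219
v[6] = (-831 + 219) / -4 = -612/-4 = 153
v[5] = (219 + 153) / -4 = 372/-4 = -93
v[4] = (153 + (-93)) / -4 = 60/-4 = -15
v[3] = (-93 + (-15)) / -4 = -108/-4 = 27
v[2] = (-15 + 27) / -4 = 12/-4 = -3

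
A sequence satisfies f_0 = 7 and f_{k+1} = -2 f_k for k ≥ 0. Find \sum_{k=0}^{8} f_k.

1197

f_1 = -2·7 = -14
f_2 = -2·(-14) = 28
f_3 = -2·28 = -56
f_4 = -2·(-56) = 112
f_5 = -2·112 = -224
f_6 = -2·(-224) = 448
f_7 = -2·448 = -896
f_8 = -2·(-896) = 1792
Sum = 7 + (-14) + 28 + (-56) + 112 + (-224) + 448 + (-896) + 1792 = 1197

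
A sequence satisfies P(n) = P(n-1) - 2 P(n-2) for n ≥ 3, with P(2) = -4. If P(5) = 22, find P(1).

5

Let P(1) = w.
P(3) = -4 - 2w
P(4) = 4 - 2w
P(5) = 12 + 2w
So 12 + 2w = 22, giving w = 5.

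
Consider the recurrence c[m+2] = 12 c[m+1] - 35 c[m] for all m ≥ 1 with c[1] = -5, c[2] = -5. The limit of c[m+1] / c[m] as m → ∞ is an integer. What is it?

7

The characteristic equation is r^2 - 12r + 35 = 0, which factors as (r - 7)(r - 5) = 0.
So the roots are 7 and 5. Since |7| > |5| and the coefficient of 7^m is non-zero, the ratio tends to 7.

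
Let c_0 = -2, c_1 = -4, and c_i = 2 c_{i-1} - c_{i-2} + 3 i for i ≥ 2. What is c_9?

c_2 = 2(-4) - (-2) + 6 = 0
c_3 = 2(0) - (-4) + 9 = 13
c_4 = 2(13) - 0 + 12 = 38
c_5 = 2(38) - 13 + 15 = 78
c_6 = 2(78) - 38 + 18 = 136
c_7 = 2(136) - 78 + 21 = 215
c_8 = 2(215) - 136 + 24 = 318
c_9 = 2(318) - 215 + 27 = 448

448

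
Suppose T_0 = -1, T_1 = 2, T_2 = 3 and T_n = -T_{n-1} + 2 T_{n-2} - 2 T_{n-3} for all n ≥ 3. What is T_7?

13

T_3 = -3 + 2(2) - 2(-1) = 3
T_4 = -3 + 2(3) - 2(2) = -1
T_5 = -(-1) + 2(3) - 2(3) = 1
T_6 = -1 + 2(-1) - 2(3) = -9
T_7 = -(-9) + 2(1) - 2(-1) = 13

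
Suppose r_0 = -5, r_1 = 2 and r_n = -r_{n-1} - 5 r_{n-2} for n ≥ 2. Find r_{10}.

r_2 = -2 - 5*(-5) = 23
r_3 = -23 - 5*2 = -33
r_4 = -(-33) - 5*23 = -82
r_5 = -(-82) - 5*(-33) = 247
r_6 = -247 - 5*(-82) = 163
r_7 = -163 - 5*247 = -1398
r_8 = -(-1398) - 5*163 = 583
r_9 = -583 - 5*(-1398) = 6407
r_{10} = -6407 - 5*583 = -9322

-9322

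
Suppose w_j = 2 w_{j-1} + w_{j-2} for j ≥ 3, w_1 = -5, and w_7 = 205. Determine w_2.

Let w_2 = v.
w_3 = -5 + 2v
w_4 = -10 + 5v
w_5 = -25 + 12v
w_6 = -60 + 29v
w_7 = -145 + 70v
So -145 + 70v = 205, giving v = 5.

5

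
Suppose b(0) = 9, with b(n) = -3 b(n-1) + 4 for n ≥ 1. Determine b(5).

b(1) = -3*9 + 4 = -23
b(2) = -3*(-23) + 4 = 73
b(3) = -3*73 + 4 = -215
b(4) = -3*(-215) + 4 = 649
b(5) = -3*649 + 4 = -1943

-1943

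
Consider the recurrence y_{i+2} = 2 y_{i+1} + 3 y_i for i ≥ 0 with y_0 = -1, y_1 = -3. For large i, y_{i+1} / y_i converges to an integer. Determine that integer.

The characteristic equation is r^2 - 2r - 3 = 0, which factors as (r - 3)(r + 1) = 0.
So the roots are 3 and -1. Since |3| > |-1| and the coefficient of 3^i is non-zero, the ratio tends to 3.

3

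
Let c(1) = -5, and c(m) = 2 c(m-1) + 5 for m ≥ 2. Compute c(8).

-5

c(2) = 2·(-5) + 5 = -5
c(3) = 2·(-5) + 5 = -5
c(4) = 2·(-5) + 5 = -5
c(5) = 2·(-5) + 5 = -5
c(6) = 2·(-5) + 5 = -5
c(7) = 2·(-5) + 5 = -5
c(8) = 2·(-5) + 5 = -5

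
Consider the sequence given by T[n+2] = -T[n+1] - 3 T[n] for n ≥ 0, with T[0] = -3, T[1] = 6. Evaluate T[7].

-66

T[2] = -6 - 3·(-3) = 3
T[3] = -3 - 3·6 = -21
T[4] = -(-21) - 3·3 = 12
T[5] = -12 - 3·(-21) = 51
T[6] = -51 - 3·12 = -87
T[7] = -(-87) - 3·51 = -66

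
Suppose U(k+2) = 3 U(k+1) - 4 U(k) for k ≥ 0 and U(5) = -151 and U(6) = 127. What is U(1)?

Rearranging, U(k-2) = (U(k) - 3 U(k-1)) / -4.
U(4) = (127 - 3(-151)) / -4 = 580/-4 = -145
U(3) = (-151 - 3(-145)) / -4 = 284/-4 = -71
U(2) = (-145 - 3(-71)) / -4 = 68/-4 = -17
U(1) = (-71 - 3(-17)) / -4 = -20/-4 = 5

5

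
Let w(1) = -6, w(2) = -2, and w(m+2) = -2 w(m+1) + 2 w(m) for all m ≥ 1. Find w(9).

w(3) = -2(-2) + 2(-6) = -8
w(4) = -2(-8) + 2(-2) = 12
w(5) = -2(12) + 2(-8) = -40
w(6) = -2(-40) + 2(12) = 104
w(7) = -2(104) + 2(-40) = -288
w(8) = -2(-288) + 2(104) = 784
w(9) = -2(784) + 2(-288) = -2144

-2144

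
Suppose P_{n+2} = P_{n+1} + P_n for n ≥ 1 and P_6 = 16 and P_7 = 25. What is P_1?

-3

Rearranging, P_{n-2} = P_n - P_{n-1}.
P_5 = 25 - 16 = 9
P_4 = 16 - 9 = 7
P_3 = 9 - 7 = 2
P_2 = 7 - 2 = 5
P_1 = 2 - 5 = -3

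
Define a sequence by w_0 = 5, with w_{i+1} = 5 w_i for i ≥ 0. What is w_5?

w_1 = 5*5 = 25
w_2 = 5*25 = 125
w_3 = 5*125 = 625
w_4 = 5*625 = 3125
w_5 = 5*3125 = 15625

15625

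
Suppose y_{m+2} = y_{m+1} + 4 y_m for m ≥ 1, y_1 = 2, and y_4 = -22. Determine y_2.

Let y_2 = v.
y_3 = 8 + v
y_4 = 8 + 5v
So 8 + 5v = -22, giving v = -6.

-6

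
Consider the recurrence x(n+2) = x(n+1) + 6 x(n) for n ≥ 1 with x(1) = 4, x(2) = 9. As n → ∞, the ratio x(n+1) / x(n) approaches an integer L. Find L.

The characteristic equation is r^2 - r - 6 = 0, which factors as (r - 3)(r + 2) = 0.
So the roots are 3 and -2. Since |3| > |-2| and the coefficient of 3^n is non-zero, the ratio tends to 3.

3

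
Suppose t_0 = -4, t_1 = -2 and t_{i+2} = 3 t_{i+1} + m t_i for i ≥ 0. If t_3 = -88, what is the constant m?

t_2 = -6 - 4m
t_3 = -18 - 14m
So -18 - 14m = -88, giving m = 5.

5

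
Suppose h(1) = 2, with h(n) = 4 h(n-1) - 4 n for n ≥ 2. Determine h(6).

-1128

h(2) = 4·2 - 8 = 0
h(3) = 4·0 - 12 = -12
h(4) = 4·(-12) - 16 = -64
h(5) = 4·(-64) - 20 = -276
h(6) = 4·(-276) - 24 = -1128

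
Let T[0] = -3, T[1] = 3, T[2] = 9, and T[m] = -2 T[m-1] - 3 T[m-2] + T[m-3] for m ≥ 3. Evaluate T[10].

T[3] = -2*9 - 3*3 + (-3) = -30
T[4] = -2*(-30) - 3*9 + 3 = 36
T[5] = -2*36 - 3*(-30) + 9 = 27
T[6] = -2*27 - 3*36 + (-30) = -192
T[7] = -2*(-192) - 3*27 + 36 = 339
T[8] = -2*339 - 3*(-192) + 27 = -75
T[9] = -2*(-75) - 3*339 + (-192) = -1059
T[10] = -2*(-1059) - 3*(-75) + 339 = 2682

2682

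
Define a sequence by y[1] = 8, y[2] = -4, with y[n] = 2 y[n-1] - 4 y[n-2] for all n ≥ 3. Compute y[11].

y[3] = 2*(-4) - 4*8 = -40
y[4] = 2*(-40) - 4*(-4) = -64
y[5] = 2*(-64) - 4*(-40) = 32
y[6] = 2*32 - 4*(-64) = 320
y[7] = 2*320 - 4*32 = 512
y[8] = 2*512 - 4*320 = -256
y[9] = 2*(-256) - 4*512 = -2560
y[10] = 2*(-2560) - 4*(-256) = -4096
y[11] = 2*(-4096) - 4*(-2560) = 2048

2048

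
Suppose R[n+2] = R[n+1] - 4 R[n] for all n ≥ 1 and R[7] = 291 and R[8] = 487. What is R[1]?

Rearranging, R[n-2] = (R[n] - R[n-1]) / -4.
R[6] = (487 - 291) / -4 = 196/-4 = -49
R[5] = (291 - (-49)) / -4 = 340/-4 = -85
R[4] = (-49 - (-85)) / -4 = 36/-4 = -9
R[3] = (-85 - (-9)) / -4 = -76/-4 = 19
R[2] = (-9 - 19) / -4 = -28/-4 = 7
R[1] = (19 - 7) / -4 = 12/-4 = -3

-3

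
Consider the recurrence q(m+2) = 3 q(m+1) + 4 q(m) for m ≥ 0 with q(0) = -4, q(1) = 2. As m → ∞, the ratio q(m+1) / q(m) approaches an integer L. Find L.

The characteristic equation is r^2 - 3r - 4 = 0, which factors as (r - 4)(r + 1) = 0.
So the roots are 4 and -1. Since |4| > |-1| and the coefficient of 4^m is non-zero, the ratio tends to 4.

4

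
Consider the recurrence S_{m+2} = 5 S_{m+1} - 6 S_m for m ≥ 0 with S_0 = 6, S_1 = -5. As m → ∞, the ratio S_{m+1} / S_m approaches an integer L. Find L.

3

The characteristic equation is r^2 - 5r + 6 = 0, which factors as (r - 3)(r - 2) = 0.
So the roots are 3 and 2. Since |3| > |2| and the coefficient of 3^m is non-zero, the ratio tends to 3.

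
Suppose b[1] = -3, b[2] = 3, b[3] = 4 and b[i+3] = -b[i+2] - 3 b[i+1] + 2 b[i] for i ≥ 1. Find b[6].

b[4] = -4 - 3·3 + 2·(-3) = -19
b[5] = -(-19) - 3·4 + 2·3 = 13
b[6] = -13 - 3·(-19) + 2·4 = 52

52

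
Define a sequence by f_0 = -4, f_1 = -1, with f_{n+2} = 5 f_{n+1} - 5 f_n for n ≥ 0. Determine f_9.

f_2 = 5*(-1) - 5*(-4) = 15
f_3 = 5*15 - 5*(-1) = 80
f_4 = 5*80 - 5*15 = 325
f_5 = 5*325 - 5*80 = 1225
f_6 = 5*1225 - 5*325 = 4500
f_7 = 5*4500 - 5*1225 = 16375
f_8 = 5*16375 - 5*4500 = 59375
f_9 = 5*59375 - 5*16375 = 215000

215000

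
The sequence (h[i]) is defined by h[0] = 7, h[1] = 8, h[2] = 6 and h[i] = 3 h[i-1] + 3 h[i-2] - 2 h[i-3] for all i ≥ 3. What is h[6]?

1192

h[3] = 3·6 + 3·8 - 2·7 = 28
h[4] = 3·28 + 3·6 - 2·8 = 86
h[5] = 3·86 + 3·28 - 2·6 = 330
h[6] = 3·330 + 3·86 - 2·28 = 1192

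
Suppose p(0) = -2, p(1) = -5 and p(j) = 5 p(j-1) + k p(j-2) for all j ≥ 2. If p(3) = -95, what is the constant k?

-2

p(2) = -25 - 2k
p(3) = -125 - 15k
So -125 - 15k = -95, giving k = -2.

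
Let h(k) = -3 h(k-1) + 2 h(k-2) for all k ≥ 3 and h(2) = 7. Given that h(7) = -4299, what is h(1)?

Let h(1) = y.
h(3) = -21 + 2y
h(4) = 77 - 6y
h(5) = -273 + 22y
h(6) = 973 - 78y
h(7) = -3465 + 278y
So -3465 + 278y = -4299, giving y = -3.

-3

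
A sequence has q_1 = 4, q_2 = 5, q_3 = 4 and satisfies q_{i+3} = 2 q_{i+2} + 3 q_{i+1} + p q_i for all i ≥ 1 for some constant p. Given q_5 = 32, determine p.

q_4 = 23 + 4p
q_5 = 58 + 13p
So 58 + 13p = 32, giving p = -2.

-2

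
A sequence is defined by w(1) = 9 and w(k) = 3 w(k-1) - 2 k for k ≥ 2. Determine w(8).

w(2) = 3*9 - 4 = 23
w(3) = 3*23 - 6 = 63
w(4) = 3*63 - 8 = 181
w(5) = 3*181 - 10 = 533
w(6) = 3*533 - 12 = 1587
w(7) = 3*1587 - 14 = 4747
w(8) = 3*4747 - 16 = 14225

14225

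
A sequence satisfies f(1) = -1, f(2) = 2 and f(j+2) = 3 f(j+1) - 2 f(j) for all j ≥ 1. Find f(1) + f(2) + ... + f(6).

165

f(3) = 3·2 - 2·(-1) = 8
f(4) = 3·8 - 2·2 = 20
f(5) = 3·20 - 2·8 = 44
f(6) = 3·44 - 2·20 = 92
Sum = (-1) + 2 + 8 + 20 + 44 + 92 = 165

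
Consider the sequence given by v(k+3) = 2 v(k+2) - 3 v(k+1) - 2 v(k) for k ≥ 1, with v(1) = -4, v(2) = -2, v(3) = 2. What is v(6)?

v(4) = 2*2 - 3*(-2) - 2*(-4) = 18
v(5) = 2*18 - 3*2 - 2*(-2) = 34
v(6) = 2*34 - 3*18 - 2*2 = 10

10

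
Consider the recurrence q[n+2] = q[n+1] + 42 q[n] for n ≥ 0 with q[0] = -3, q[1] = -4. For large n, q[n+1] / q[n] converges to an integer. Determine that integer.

7

The characteristic equation is r^2 - r - 42 = 0, which factors as (r - 7)(r + 6) = 0.
So the roots are 7 and -6. Since |7| > |-6| and the coefficient of 7^n is non-zero, the ratio tends to 7.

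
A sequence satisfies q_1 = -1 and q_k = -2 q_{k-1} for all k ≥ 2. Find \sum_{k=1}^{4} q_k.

5

q_2 = -2(-1) = 2
q_3 = -2(2) = -4
q_4 = -2(-4) = 8
Sum = (-1) + 2 + (-4) + 8 = 5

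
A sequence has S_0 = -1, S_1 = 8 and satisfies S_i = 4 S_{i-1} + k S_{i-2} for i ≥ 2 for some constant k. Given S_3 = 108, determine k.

S_2 = 32 - k
S_3 = 128 + 4k
So 128 + 4k = 108, giving k = -5.

-5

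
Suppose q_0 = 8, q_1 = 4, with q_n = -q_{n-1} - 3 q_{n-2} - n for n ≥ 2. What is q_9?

q_2 = -4 - 3(8) - 2 = -30
q_3 = -(-30) - 3(4) - 3 = 15
q_4 = -15 - 3(-30) - 4 = 71
q_5 = -71 - 3(15) - 5 = -121
q_6 = -(-121) - 3(71) - 6 = -98
q_7 = -(-98) - 3(-121) - 7 = 454
q_8 = -454 - 3(-98) - 8 = -168
q_9 = -(-168) - 3(454) - 9 = -1203

-1203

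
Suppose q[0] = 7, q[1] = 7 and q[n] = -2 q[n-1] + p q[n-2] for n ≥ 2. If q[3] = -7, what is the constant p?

5

q[2] = -14 + 7p
q[3] = 28 - 7p
So 28 - 7p = -7, giving p = 5.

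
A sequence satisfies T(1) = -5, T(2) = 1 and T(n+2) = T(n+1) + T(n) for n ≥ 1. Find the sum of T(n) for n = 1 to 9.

T(3) = 1 + (-5) = -4
T(4) = (-4) + 1 = -3
T(5) = (-3) + (-4) = -7
T(6) = (-7) + (-3) = -10
T(7) = (-10) + (-7) = -17
T(8) = (-17) + (-10) = -27
T(9) = (-27) + (-17) = -44
Sum = (-5) + 1 + (-4) + (-3) + (-7) + (-10) + (-17) + (-27) + (-44) = -116

-116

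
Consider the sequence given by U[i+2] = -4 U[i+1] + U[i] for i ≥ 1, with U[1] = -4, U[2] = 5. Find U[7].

-7680

U[3] = -4(5) + (-4) = -24
U[4] = -4(-24) + 5 = 101
U[5] = -4(101) + (-24) = -428
U[6] = -4(-428) + 101 = 1813
U[7] = -4(1813) + (-428) = -7680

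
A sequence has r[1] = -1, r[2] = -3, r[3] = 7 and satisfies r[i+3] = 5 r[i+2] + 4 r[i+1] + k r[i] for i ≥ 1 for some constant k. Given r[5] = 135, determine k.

r[4] = 23 - k
r[5] = 143 - 8k
So 143 - 8k = 135, giving k = 1.

1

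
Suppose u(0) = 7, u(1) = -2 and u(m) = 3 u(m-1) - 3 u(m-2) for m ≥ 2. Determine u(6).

-189

u(2) = 3·(-2) - 3·7 = -27
u(3) = 3·(-27) - 3·(-2) = -75
u(4) = 3·(-75) - 3·(-27) = -144
u(5) = 3·(-144) - 3·(-75) = -207
u(6) = 3·(-207) - 3·(-144) = -189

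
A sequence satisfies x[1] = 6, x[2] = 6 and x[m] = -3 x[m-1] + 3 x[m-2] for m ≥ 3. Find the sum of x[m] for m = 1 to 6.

192

x[3] = -3·6 + 3·6 = 0
x[4] = -3·0 + 3·6 = 18
x[5] = -3·18 + 3·0 = -54
x[6] = -3·(-54) + 3·18 = 216
Sum = 6 + 6 + 0 + 18 + (-54) + 216 = 192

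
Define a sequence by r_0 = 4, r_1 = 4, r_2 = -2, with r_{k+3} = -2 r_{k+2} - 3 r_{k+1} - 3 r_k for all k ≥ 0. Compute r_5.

r_3 = -2*(-2) - 3*4 - 3*4 = -20
r_4 = -2*(-20) - 3*(-2) - 3*4 = 34
r_5 = -2*34 - 3*(-20) - 3*(-2) = -2

-2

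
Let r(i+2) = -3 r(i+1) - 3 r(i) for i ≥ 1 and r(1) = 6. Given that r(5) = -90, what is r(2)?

Let r(2) = x.
r(3) = -18 - 3x
r(4) = 54 + 6x
r(5) = -108 - 9x
So -108 - 9x = -90, giving x = -2.

-2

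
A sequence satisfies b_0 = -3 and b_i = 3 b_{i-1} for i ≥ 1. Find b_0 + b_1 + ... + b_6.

-3279

b_1 = 3·(-3) = -9
b_2 = 3·(-9) = -27
b_3 = 3·(-27) = -81
b_4 = 3·(-81) = -243
b_5 = 3·(-243) = -729
b_6 = 3·(-729) = -2187
Sum = (-3) + (-9) + (-27) + (-81) + (-243) + (-729) + (-2187) = -3279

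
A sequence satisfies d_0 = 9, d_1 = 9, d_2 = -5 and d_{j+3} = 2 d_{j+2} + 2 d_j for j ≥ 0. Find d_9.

1824

d_3 = 2·(-5) + 2·9 = 8
d_4 = 2·8 + 2·9 = 34
d_5 = 2·34 + 2·(-5) = 58
d_6 = 2·58 + 2·8 = 132
d_7 = 2·132 + 2·34 = 332
d_8 = 2·332 + 2·58 = 780
d_9 = 2·780 + 2·132 = 1824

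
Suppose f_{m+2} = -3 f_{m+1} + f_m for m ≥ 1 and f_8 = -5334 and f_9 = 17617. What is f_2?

-6

Rearranging, f_{m-2} = f_m + 3 f_{m-1}.
f_7 = 17617 + 3·(-5334) = 1615
f_6 = -5334 + 3·1615 = -489
f_5 = 1615 + 3·(-489) = 148
f_4 = -489 + 3·148 = -45
f_3 = 148 + 3·(-45) = 13
f_2 = -45 + 3·13 = -6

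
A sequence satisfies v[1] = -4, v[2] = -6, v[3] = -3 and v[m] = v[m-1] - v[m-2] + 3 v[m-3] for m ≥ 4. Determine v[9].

-120

v[4] = (-3) - (-6) + 3(-4) = -9
v[5] = (-9) - (-3) + 3(-6) = -24
v[6] = (-24) - (-9) + 3(-3) = -24
v[7] = (-24) - (-24) + 3(-9) = -27
v[8] = (-27) - (-24) + 3(-24) = -75
v[9] = (-75) - (-27) + 3(-24) = -120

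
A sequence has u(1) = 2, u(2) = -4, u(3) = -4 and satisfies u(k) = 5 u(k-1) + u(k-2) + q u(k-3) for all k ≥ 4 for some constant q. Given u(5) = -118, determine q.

u(4) = -24 + 2q
u(5) = -124 + 6q
So -124 + 6q = -118, giving q = 1.

1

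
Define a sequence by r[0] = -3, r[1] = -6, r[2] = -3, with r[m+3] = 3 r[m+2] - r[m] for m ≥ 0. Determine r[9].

-2211

r[3] = 3*(-3) - (-3) = -6
r[4] = 3*(-6) - (-6) = -12
r[5] = 3*(-12) - (-3) = -33
r[6] = 3*(-33) - (-6) = -93
r[7] = 3*(-93) - (-12) = -267
r[8] = 3*(-267) - (-33) = -768
r[9] = 3*(-768) - (-93) = -2211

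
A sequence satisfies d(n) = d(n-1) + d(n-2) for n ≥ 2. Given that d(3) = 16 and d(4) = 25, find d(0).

2

Rearranging, d(n-2) = d(n) - d(n-1).
d(2) = 25 - 16 = 9
d(1) = 16 - 9 = 7
d(0) = 9 - 7 = 2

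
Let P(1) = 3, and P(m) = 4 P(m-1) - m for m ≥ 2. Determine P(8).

36412

P(2) = 4*3 - 2 = 10
P(3) = 4*10 - 3 = 37
P(4) = 4*37 - 4 = 144
P(5) = 4*144 - 5 = 571
P(6) = 4*571 - 6 = 2278
P(7) = 4*2278 - 7 = 9105
P(8) = 4*9105 - 8 = 36412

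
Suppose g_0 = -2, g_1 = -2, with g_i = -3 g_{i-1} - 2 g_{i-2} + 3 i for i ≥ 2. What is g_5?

g_2 = -3·(-2) - 2·(-2) + 6 = 16
g_3 = -3·16 - 2·(-2) + 9 = -35
g_4 = -3·(-35) - 2·16 + 12 = 85
g_5 = -3·85 - 2·(-35) + 15 = -170

-170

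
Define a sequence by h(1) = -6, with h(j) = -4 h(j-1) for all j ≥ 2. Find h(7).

-24576

h(2) = -4*(-6) = 24
h(3) = -4*24 = -96
h(4) = -4*(-96) = 384
h(5) = -4*384 = -1536
h(6) = -4*(-1536) = 6144
h(7) = -4*6144 = -24576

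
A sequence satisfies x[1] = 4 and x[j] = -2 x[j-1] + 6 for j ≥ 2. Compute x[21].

The fixed point is 6/(1 + 2) = 2, so x[j] - 2 = -2(x[j-1] - 2).
Hence x[j] = 2·(-2)^{j-1} + 2.
x[21] = 2·(-2)^{20} + 2 = 2·1048576 + 2 = 2097154.

2097154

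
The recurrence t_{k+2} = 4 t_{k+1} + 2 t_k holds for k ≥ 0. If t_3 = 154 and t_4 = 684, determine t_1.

9

Rearranging, t_{k-2} = (t_k - 4 t_{k-1}) / 2.
t_2 = (684 - 4*154) / 2 = 68/2 = 34
t_1 = (154 - 4*34) / 2 = 18/2 = 9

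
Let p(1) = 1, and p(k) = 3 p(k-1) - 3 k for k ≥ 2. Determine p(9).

p(2) = 3·1 - 6 = -3
p(3) = 3·(-3) - 9 = -18
p(4) = 3·(-18) - 12 = -66
p(5) = 3·(-66) - 15 = -213
p(6) = 3·(-213) - 18 = -657
p(7) = 3·(-657) - 21 = -1992
p(8) = 3·(-1992) - 24 = -6000
p(9) = 3·(-6000) - 27 = -18027

-18027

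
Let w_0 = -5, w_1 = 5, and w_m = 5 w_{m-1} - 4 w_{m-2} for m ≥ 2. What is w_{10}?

w_2 = 5·5 - 4·(-5) = 45
w_3 = 5·45 - 4·5 = 205
w_4 = 5·205 - 4·45 = 845
w_5 = 5·845 - 4·205 = 3405
w_6 = 5·3405 - 4·845 = 13645
w_7 = 5·13645 - 4·3405 = 54605
w_8 = 5·54605 - 4·13645 = 218445
w_9 = 5·218445 - 4·54605 = 873805
w_{10} = 5·873805 - 4·218445 = 3495245

3495245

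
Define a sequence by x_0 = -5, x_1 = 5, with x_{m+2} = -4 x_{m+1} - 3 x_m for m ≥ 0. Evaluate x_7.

x_2 = -4·5 - 3·(-5) = -5
x_3 = -4·(-5) - 3·5 = 5
x_4 = -4·5 - 3·(-5) = -5
x_5 = -4·(-5) - 3·5 = 5
x_6 = -4·5 - 3·(-5) = -5
x_7 = -4·(-5) - 3·5 = 5

5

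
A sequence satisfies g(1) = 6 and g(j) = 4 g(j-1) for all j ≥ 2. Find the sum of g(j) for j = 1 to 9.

524286

g(2) = 4(6) = 24
g(3) = 4(24) = 96
g(4) = 4(96) = 384
g(5) = 4(384) = 1536
g(6) = 4(1536) = 6144
g(7) = 4(6144) = 24576
g(8) = 4(24576) = 98304
g(9) = 4(98304) = 393216
Sum = 6 + 24 + 96 + 384 + 1536 + 6144 + 24576 + 98304 + 393216 = 524286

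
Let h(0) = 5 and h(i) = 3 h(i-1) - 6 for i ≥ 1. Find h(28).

45753584909925

The fixed point is -6/(1 - 3) = 3, so h(i) - 3 = 3(h(i-1) - 3).
Hence h(i) = 2·3^i + 3.
h(28) = 2·3^{28} + 3 = 2·22876792454961 + 3 = 45753584909925.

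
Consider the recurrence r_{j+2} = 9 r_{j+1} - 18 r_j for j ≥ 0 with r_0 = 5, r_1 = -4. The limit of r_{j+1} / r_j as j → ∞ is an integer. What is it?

The characteristic equation is r^2 - 9r + 18 = 0, which factors as (r - 6)(r - 3) = 0.
So the roots are 6 and 3. Since |6| > |3| and the coefficient of 6^j is non-zero, the ratio tends to 6.

6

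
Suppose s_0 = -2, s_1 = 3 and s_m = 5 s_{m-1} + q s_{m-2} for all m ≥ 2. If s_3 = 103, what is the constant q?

s_2 = 15 - 2q
s_3 = 75 - 7q
So 75 - 7q = 103, giving q = -4.

-4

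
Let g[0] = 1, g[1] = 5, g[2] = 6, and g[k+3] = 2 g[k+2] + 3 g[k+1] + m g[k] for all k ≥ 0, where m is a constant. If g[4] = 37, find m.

g[3] = 27 + m
g[4] = 72 + 7m
So 72 + 7m = 37, giving m = -5.

-5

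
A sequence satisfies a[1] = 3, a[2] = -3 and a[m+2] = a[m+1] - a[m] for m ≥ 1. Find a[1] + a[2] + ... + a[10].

a[3] = (-3) - 3 = -6
a[4] = (-6) - (-3) = -3
a[5] = (-3) - (-6) = 3
a[6] = 3 - (-3) = 6
a[7] = 6 - 3 = 3
a[8] = 3 - 6 = -3
a[9] = (-3) - 3 = -6
a[10] = (-6) - (-3) = -3
Sum = 3 + (-3) + (-6) + (-3) + 3 + 6 + 3 + (-3) + (-6) + (-3) = -9

-9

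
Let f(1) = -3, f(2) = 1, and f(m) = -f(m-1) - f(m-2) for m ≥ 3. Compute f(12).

f(3) = -1 - (-3) = 2
f(4) = -2 - 1 = -3
f(5) = -(-3) - 2 = 1
f(6) = -1 - (-3) = 2
f(7) = -2 - 1 = -3
f(8) = -(-3) - 2 = 1
f(9) = -1 - (-3) = 2
f(10) = -2 - 1 = -3
f(11) = -(-3) - 2 = 1
f(12) = -1 - (-3) = 2

2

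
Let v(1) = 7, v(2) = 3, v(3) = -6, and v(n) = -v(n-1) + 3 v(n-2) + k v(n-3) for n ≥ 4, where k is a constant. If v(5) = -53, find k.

v(4) = 15 + 7k
v(5) = -33 - 4k
So -33 - 4k = -53, giving k = 5.

5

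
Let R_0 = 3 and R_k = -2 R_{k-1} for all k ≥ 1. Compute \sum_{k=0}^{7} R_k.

R_1 = -2(3) = -6
R_2 = -2(-6) = 12
R_3 = -2(12) = -24
R_4 = -2(-24) = 48
R_5 = -2(48) = -96
R_6 = -2(-96) = 192
R_7 = -2(192) = -384
Sum = 3 + (-6) + 12 + (-24) + 48 + (-96) + 192 + (-384) = -255

-255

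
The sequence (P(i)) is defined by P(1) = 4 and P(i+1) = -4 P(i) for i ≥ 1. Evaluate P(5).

P(2) = -4*4 = -16
P(3) = -4*(-16) = 64
P(4) = -4*64 = -256
P(5) = -4*(-256) = 1024

1024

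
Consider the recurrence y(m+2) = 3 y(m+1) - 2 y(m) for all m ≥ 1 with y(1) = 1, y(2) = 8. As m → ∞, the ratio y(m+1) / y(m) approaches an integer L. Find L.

2

The characteristic equation is r^2 - 3r + 2 = 0, which factors as (r - 2)(r - 1) = 0.
So the roots are 2 and 1. Since |2| > |1| and the coefficient of 2^m is non-zero, the ratio tends to 2.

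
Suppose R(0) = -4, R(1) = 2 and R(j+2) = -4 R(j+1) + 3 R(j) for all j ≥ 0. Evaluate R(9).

873122

R(2) = -4(2) + 3(-4) = -20
R(3) = -4(-20) + 3(2) = 86
R(4) = -4(86) + 3(-20) = -404
R(5) = -4(-404) + 3(86) = 1874
R(6) = -4(1874) + 3(-404) = -8708
R(7) = -4(-8708) + 3(1874) = 40454
R(8) = -4(40454) + 3(-8708) = -187940
R(9) = -4(-187940) + 3(40454) = 873122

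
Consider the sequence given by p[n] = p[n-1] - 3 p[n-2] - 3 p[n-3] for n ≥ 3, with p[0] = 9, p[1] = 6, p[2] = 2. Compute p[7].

419

p[3] = 2 - 3*6 - 3*9 = -43
p[4] = (-43) - 3*2 - 3*6 = -67
p[5] = (-67) - 3*(-43) - 3*2 = 56
p[6] = 56 - 3*(-67) - 3*(-43) = 386
p[7] = 386 - 3*56 - 3*(-67) = 419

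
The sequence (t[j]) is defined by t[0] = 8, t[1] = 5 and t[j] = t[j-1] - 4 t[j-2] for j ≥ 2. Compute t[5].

249

t[2] = 5 - 4·8 = -27
t[3] = (-27) - 4·5 = -47
t[4] = (-47) - 4·(-27) = 61
t[5] = 61 - 4·(-47) = 249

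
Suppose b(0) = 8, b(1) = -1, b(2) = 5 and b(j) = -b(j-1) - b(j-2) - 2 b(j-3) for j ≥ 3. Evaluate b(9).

b(3) = -5 - (-1) - 2(8) = -20
b(4) = -(-20) - 5 - 2(-1) = 17
b(5) = -17 - (-20) - 2(5) = -7
b(6) = -(-7) - 17 - 2(-20) = 30
b(7) = -30 - (-7) - 2(17) = -57
b(8) = -(-57) - 30 - 2(-7) = 41
b(9) = -41 - (-57) - 2(30) = -44

-44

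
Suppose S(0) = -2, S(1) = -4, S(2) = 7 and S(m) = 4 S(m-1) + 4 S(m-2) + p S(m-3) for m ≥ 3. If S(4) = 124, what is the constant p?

S(3) = 12 - 2p
S(4) = 76 - 12p
So 76 - 12p = 124, giving p = -4.

-4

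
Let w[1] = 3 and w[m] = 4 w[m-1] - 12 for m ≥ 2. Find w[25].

The fixed point is -12/(1 - 4) = 4, so w[m] - 4 = 4(w[m-1] - 4).
Hence w[m] = -1·4^{m-1} + 4.
w[25] = -1·4^{24} + 4 = -1·281474976710656 + 4 = -281474976710652.

-281474976710652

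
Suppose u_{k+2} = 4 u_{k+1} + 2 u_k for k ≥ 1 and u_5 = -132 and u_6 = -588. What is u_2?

-3

Rearranging, u_{k-2} = (u_k - 4 u_{k-1}) / 2.
u_4 = (-588 - 4·(-132)) / 2 = -60/2 = -30
u_3 = (-132 - 4·(-30)) / 2 = -12/2 = -6
u_2 = (-30 - 4·(-6)) / 2 = -6/2 = -3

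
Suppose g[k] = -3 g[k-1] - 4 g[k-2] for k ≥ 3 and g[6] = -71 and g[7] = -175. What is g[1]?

-5

Rearranging, g[k-2] = (g[k] + 3 g[k-1]) / -4.
g[5] = (-175 + 3*(-71)) / -4 = -388/-4 = 97
g[4] = (-71 + 3*97) / -4 = 220/-4 = -55
g[3] = (97 + 3*(-55)) / -4 = -68/-4 = 17
g[2] = (-55 + 3*17) / -4 = -4/-4 = 1
g[1] = (17 + 3*1) / -4 = 20/-4 = -5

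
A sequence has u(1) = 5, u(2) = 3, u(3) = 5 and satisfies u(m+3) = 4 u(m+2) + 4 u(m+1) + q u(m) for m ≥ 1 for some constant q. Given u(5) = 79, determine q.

u(4) = 32 + 5q
u(5) = 148 + 23q
So 148 + 23q = 79, giving q = -3.

-3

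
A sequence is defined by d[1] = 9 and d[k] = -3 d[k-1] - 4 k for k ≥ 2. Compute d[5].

865

d[2] = -3(9) - 8 = -35
d[3] = -3(-35) - 12 = 93
d[4] = -3(93) - 16 = -295
d[5] = -3(-295) - 20 = 865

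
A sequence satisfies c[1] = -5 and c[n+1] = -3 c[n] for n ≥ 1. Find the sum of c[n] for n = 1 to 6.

c[2] = -3·(-5) = 15
c[3] = -3·15 = -45
c[4] = -3·(-45) = 135
c[5] = -3·135 = -405
c[6] = -3·(-405) = 1215
Sum = (-5) + 15 + (-45) + 135 + (-405) + 1215 = 910

910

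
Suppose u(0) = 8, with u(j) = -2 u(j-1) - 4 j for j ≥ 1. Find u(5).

-292

u(1) = -2·8 - 4 = -20
u(2) = -2·(-20) - 8 = 32
u(3) = -2·32 - 12 = -76
u(4) = -2·(-76) - 16 = 136
u(5) = -2·136 - 20 = -292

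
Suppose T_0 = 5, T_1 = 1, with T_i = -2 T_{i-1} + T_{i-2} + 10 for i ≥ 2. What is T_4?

53

T_2 = -2·1 + 5 + 10 = 13
T_3 = -2·13 + 1 + 10 = -15
T_4 = -2·(-15) + 13 + 10 = 53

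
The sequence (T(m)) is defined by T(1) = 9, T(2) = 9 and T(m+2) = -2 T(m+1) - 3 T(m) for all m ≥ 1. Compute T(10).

T(3) = -2*9 - 3*9 = -45
T(4) = -2*(-45) - 3*9 = 63
T(5) = -2*63 - 3*(-45) = 9
T(6) = -2*9 - 3*63 = -207
T(7) = -2*(-207) - 3*9 = 387
T(8) = -2*387 - 3*(-207) = -153
T(9) = -2*(-153) - 3*387 = -855
T(10) = -2*(-855) - 3*(-153) = 2169

2169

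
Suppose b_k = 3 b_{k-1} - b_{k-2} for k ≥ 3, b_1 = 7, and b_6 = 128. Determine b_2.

Let b_2 = x.
b_3 = -7 + 3x
b_4 = -21 + 8x
b_5 = -56 + 21x
b_6 = -147 + 55x
So -147 + 55x = 128, giving x = 5.

5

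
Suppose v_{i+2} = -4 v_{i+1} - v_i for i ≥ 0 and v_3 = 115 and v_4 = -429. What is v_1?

9

Rearranging, v_{i-2} = -(v_i + 4 v_{i-1}).
v_2 = -(-429 + 4*115) = -31
v_1 = -(115 + 4*(-31)) = 9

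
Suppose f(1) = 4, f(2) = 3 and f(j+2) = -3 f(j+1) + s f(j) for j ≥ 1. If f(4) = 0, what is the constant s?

f(3) = -9 + 4s
f(4) = 27 - 9s
So 27 - 9s = 0, giving s = 3.

3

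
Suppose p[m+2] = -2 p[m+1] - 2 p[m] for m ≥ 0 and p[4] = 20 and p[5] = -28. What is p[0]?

-5

Rearranging, p[m-2] = (p[m] + 2 p[m-1]) / -2.
p[3] = (-28 + 2·20) / -2 = 12/-2 = -6
p[2] = (20 + 2·(-6)) / -2 = 8/-2 = -4
p[1] = (-6 + 2·(-4)) / -2 = -14/-2 = 7
p[0] = (-4 + 2·7) / -2 = 10/-2 = -5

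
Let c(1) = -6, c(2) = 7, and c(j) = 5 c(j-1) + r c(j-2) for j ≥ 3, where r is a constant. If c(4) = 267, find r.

c(3) = 35 - 6r
c(4) = 175 - 23r
So 175 - 23r = 267, giving r = -4.

-4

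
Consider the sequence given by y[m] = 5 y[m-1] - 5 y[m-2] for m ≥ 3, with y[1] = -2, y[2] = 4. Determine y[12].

4206250

y[3] = 5(4) - 5(-2) = 30
y[4] = 5(30) - 5(4) = 130
y[5] = 5(130) - 5(30) = 500
y[6] = 5(500) - 5(130) = 1850
y[7] = 5(1850) - 5(500) = 6750
y[8] = 5(6750) - 5(1850) = 24500
y[9] = 5(24500) - 5(6750) = 88750
y[10] = 5(88750) - 5(24500) = 321250
y[11] = 5(321250) - 5(88750) = 1162500
y[12] = 5(1162500) - 5(321250) = 4206250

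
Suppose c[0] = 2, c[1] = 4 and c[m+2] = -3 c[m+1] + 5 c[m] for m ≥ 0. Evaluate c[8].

-28618

c[2] = -3·4 + 5·2 = -2
c[3] = -3·(-2) + 5·4 = 26
c[4] = -3·26 + 5·(-2) = -88
c[5] = -3·(-88) + 5·26 = 394
c[6] = -3·394 + 5·(-88) = -1622
c[7] = -3·(-1622) + 5·394 = 6836
c[8] = -3·6836 + 5·(-1622) = -28618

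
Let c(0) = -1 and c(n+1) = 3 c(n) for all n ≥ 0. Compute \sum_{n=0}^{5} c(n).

c(1) = 3*(-1) = -3
c(2) = 3*(-3) = -9
c(3) = 3*(-9) = -27
c(4) = 3*(-27) = -81
c(5) = 3*(-81) = -243
Sum = (-1) + (-3) + (-9) + (-27) + (-81) + (-243) = -364

-364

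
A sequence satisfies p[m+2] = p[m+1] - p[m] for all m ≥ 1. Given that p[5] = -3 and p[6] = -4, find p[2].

Rearranging, p[m-2] = -(p[m] - p[m-1]).
p[4] = -(-4 - (-3)) = 1
p[3] = -(-3 - 1) = 4
p[2] = -(1 - 4) = 3

3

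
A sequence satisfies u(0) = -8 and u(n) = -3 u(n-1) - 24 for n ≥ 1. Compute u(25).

1694577218880

The fixed point is -24/(1 + 3) = -6, so u(n) + 6 = -3(u(n-1) + 6).
Hence u(n) = -2·(-3)^n - 6.
u(25) = -2·(-3)^{25} - 6 = -2·-847288609443 - 6 = 1694577218880.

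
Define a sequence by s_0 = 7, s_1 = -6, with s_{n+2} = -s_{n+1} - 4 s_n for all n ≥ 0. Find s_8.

-1078

s_2 = -(-6) - 4·7 = -22
s_3 = -(-22) - 4·(-6) = 46
s_4 = -46 - 4·(-22) = 42
s_5 = -42 - 4·46 = -226
s_6 = -(-226) - 4·42 = 58
s_7 = -58 - 4·(-226) = 846
s_8 = -846 - 4·58 = -1078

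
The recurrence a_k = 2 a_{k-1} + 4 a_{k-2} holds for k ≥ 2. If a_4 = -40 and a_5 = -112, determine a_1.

1

Rearranging, a_{k-2} = (a_k - 2 a_{k-1}) / 4.
a_3 = (-112 - 2*(-40)) / 4 = -32/4 = -8
a_2 = (-40 - 2*(-8)) / 4 = -24/4 = -6
a_1 = (-8 - 2*(-6)) / 4 = 4/4 = 1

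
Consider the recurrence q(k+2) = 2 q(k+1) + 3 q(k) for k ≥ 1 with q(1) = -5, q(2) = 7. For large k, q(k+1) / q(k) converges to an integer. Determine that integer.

3

The characteristic equation is r^2 - 2r - 3 = 0, which factors as (r - 3)(r + 1) = 0.
So the roots are 3 and -1. Since |3| > |-1| and the coefficient of 3^k is non-zero, the ratio tends to 3.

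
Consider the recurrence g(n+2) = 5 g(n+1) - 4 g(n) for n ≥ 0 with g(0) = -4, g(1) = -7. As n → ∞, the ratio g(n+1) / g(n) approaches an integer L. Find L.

The characteristic equation is r^2 - 5r + 4 = 0, which factors as (r - 4)(r - 1) = 0.
So the roots are 4 and 1. Since |4| > |1| and the coefficient of 4^n is non-zero, the ratio tends to 4.

4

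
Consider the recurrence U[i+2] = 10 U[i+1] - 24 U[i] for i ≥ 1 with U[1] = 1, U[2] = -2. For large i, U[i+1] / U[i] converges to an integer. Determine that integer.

6

The characteristic equation is r^2 - 10r + 24 = 0, which factors as (r - 6)(r - 4) = 0.
So the roots are 6 and 4. Since |6| > |4| and the coefficient of 6^i is non-zero, the ratio tends to 6.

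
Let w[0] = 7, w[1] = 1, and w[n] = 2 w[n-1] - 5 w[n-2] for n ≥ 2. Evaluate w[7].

w[2] = 2*1 - 5*7 = -33
w[3] = 2*(-33) - 5*1 = -71
w[4] = 2*(-71) - 5*(-33) = 23
w[5] = 2*23 - 5*(-71) = 401
w[6] = 2*401 - 5*23 = 687
w[7] = 2*687 - 5*401 = -631

-631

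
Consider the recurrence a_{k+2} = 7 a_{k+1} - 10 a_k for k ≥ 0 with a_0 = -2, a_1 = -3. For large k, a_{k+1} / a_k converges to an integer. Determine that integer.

The characteristic equation is r^2 - 7r + 10 = 0, which factors as (r - 5)(r - 2) = 0.
So the roots are 5 and 2. Since |5| > |2| and the coefficient of 5^k is non-zero, the ratio tends to 5.

5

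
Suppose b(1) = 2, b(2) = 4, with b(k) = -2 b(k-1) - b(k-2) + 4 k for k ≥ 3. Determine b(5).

b(3) = -2*4 - 2 + 12 = 2
b(4) = -2*2 - 4 + 16 = 8
b(5) = -2*8 - 2 + 20 = 2

2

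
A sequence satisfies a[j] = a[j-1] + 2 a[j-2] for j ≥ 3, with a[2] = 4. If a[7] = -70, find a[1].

Let a[1] = w.
a[3] = 4 + 2w
a[4] = 12 + 2w
a[5] = 20 + 6w
a[6] = 44 + 10w
a[7] = 84 + 22w
So 84 + 22w = -70, giving w = -7.

-7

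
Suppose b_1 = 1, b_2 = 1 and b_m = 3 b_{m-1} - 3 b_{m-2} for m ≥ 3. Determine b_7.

b_3 = 3·1 - 3·1 = 0
b_4 = 3·0 - 3·1 = -3
b_5 = 3·(-3) - 3·0 = -9
b_6 = 3·(-9) - 3·(-3) = -18
b_7 = 3·(-18) - 3·(-9) = -27

-27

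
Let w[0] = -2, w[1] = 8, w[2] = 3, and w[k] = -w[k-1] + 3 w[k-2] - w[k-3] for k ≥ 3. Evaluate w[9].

2648

w[3] = -3 + 3(8) - (-2) = 23
w[4] = -23 + 3(3) - 8 = -22
w[5] = -(-22) + 3(23) - 3 = 88
w[6] = -88 + 3(-22) - 23 = -177
w[7] = -(-177) + 3(88) - (-22) = 463
w[8] = -463 + 3(-177) - 88 = -1082
w[9] = -(-1082) + 3(463) - (-177) = 2648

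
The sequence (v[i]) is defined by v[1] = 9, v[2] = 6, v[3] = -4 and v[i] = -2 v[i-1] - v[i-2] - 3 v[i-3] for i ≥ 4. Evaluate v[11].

v[4] = -2·(-4) - 6 - 3·9 = -25
v[5] = -2·(-25) - (-4) - 3·6 = 36
v[6] = -2·36 - (-25) - 3·(-4) = -35
v[7] = -2·(-35) - 36 - 3·(-25) = 109
v[8] = -2·109 - (-35) - 3·36 = -291
v[9] = -2·(-291) - 109 - 3·(-35) = 578
v[10] = -2·578 - (-291) - 3·109 = -1192
v[11] = -2·(-1192) - 578 - 3·(-291) = 2679

2679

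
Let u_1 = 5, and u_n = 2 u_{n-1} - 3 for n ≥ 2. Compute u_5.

35

u_2 = 2*5 - 3 = 7
u_3 = 2*7 - 3 = 11
u_4 = 2*11 - 3 = 19
u_5 = 2*19 - 3 = 35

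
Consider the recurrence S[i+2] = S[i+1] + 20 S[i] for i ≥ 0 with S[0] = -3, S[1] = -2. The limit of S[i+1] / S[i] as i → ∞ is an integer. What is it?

The characteristic equation is r^2 - r - 20 = 0, which factors as (r - 5)(r + 4) = 0.
So the roots are 5 and -4. Since |5| > |-4| and the coefficient of 5^i is non-zero, the ratio tends to 5.

5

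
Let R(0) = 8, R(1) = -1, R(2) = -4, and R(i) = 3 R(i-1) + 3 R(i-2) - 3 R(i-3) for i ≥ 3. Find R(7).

R(3) = 3(-4) + 3(-1) - 3(8) = -39
R(4) = 3(-39) + 3(-4) - 3(-1) = -126
R(5) = 3(-126) + 3(-39) - 3(-4) = -483
R(6) = 3(-483) + 3(-126) - 3(-39) = -1710
R(7) = 3(-1710) + 3(-483) - 3(-126) = -6201

-6201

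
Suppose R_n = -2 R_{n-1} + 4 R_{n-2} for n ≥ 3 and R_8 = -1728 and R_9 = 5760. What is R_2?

Rearranging, R_{n-2} = (R_n + 2 R_{n-1}) / 4.
R_7 = (5760 + 2(-1728)) / 4 = 2304/4 = 576
R_6 = (-1728 + 2(576)) / 4 = -576/4 = -144
R_5 = (576 + 2(-144)) / 4 = 288/4 = 72
R_4 = (-144 + 2(72)) / 4 = 0/4 = 0
R_3 = (72 + 2(0)) / 4 = 72/4 = 18
R_2 = (0 + 2(18)) / 4 = 36/4 = 9

9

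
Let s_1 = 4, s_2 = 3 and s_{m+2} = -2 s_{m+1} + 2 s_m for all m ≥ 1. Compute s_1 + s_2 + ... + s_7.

7

s_3 = -2*3 + 2*4 = 2
s_4 = -2*2 + 2*3 = 2
s_5 = -2*2 + 2*2 = 0
s_6 = -2*0 + 2*2 = 4
s_7 = -2*4 + 2*0 = -8
Sum = 4 + 3 + 2 + 2 + 0 + 4 + (-8) = 7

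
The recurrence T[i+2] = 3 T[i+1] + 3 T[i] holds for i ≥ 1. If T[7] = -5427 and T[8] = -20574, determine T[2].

Rearranging, T[i-2] = (T[i] - 3 T[i-1]) / 3.
T[6] = (-20574 - 3·(-5427)) / 3 = -4293/3 = -1431
T[5] = (-5427 - 3·(-1431)) / 3 = -1134/3 = -378
T[4] = (-1431 - 3·(-378)) / 3 = -297/3 = -99
T[3] = (-378 - 3·(-99)) / 3 = -81/3 = -27
T[2] = (-99 - 3·(-27)) / 3 = -18/3 = -6

-6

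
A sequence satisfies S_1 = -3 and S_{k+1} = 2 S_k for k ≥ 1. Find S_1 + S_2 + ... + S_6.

S_2 = 2·(-3) = -6
S_3 = 2·(-6) = -12
S_4 = 2·(-12) = -24
S_5 = 2·(-24) = -48
S_6 = 2·(-48) = -96
Sum = (-3) + (-6) + (-12) + (-24) + (-48) + (-96) = -189

-189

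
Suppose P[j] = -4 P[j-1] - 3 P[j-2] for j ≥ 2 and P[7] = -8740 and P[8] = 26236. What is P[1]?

Rearranging, P[j-2] = (P[j] + 4 P[j-1]) / -3.
P[6] = (26236 + 4*(-8740)) / -3 = -8724/-3 = 2908
P[5] = (-8740 + 4*2908) / -3 = 2892/-3 = -964
P[4] = (2908 + 4*(-964)) / -3 = -948/-3 = 316
P[3] = (-964 + 4*316) / -3 = 300/-3 = -100
P[2] = (316 + 4*(-100)) / -3 = -84/-3 = 28
P[1] = (-100 + 4*28) / -3 = 12/-3 = -4

-4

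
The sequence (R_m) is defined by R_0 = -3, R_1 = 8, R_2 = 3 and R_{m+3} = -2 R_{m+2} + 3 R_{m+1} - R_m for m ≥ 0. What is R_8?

R_3 = -2*3 + 3*8 - (-3) = 21
R_4 = -2*21 + 3*3 - 8 = -41
R_5 = -2*(-41) + 3*21 - 3 = 142
R_6 = -2*142 + 3*(-41) - 21 = -428
R_7 = -2*(-428) + 3*142 - (-41) = 1323
R_8 = -2*1323 + 3*(-428) - 142 = -4072

-4072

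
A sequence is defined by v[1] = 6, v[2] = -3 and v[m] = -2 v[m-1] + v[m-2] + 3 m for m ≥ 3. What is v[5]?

v[3] = -2*(-3) + 6 + 9 = 21
v[4] = -2*21 + (-3) + 12 = -33
v[5] = -2*(-33) + 21 + 15 = 102

102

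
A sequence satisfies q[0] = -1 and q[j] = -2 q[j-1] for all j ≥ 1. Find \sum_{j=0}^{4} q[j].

-11

q[1] = -2*(-1) = 2
q[2] = -2*2 = -4
q[3] = -2*(-4) = 8
q[4] = -2*8 = -16
Sum = (-1) + 2 + (-4) + 8 + (-16) = -11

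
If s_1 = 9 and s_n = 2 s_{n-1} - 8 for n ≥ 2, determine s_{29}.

The fixed point is -8/(1 - 2) = 8, so s_n - 8 = 2(s_{n-1} - 8).
Hence s_n = 1·2^{n-1} + 8.
s_{29} = 1·2^{28} + 8 = 1·268435456 + 8 = 268435464.

268435464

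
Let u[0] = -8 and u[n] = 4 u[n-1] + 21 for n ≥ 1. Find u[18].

-68719476743

The fixed point is 21/(1 - 4) = -7, so u[n] + 7 = 4(u[n-1] + 7).
Hence u[n] = -1·4^n - 7.
u[18] = -1·4^{18} - 7 = -1·68719476736 - 7 = -68719476743.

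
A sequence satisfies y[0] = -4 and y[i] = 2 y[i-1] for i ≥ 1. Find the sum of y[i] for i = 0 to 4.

y[1] = 2·(-4) = -8
y[2] = 2·(-8) = -16
y[3] = 2·(-16) = -32
y[4] = 2·(-32) = -64
Sum = (-4) + (-8) + (-16) + (-32) + (-64) = -124

-124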